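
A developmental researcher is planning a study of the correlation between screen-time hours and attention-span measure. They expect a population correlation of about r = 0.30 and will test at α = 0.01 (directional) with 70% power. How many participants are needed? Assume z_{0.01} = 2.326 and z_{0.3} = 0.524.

n = 88

Fisher's z: C = ½·ln((1+r)/(1−r)) = ½·ln(1.8571) = 0.3095.
n = ((z_{α} + z_β)/C)² + 3.
(2.326 + 0.524) / 0.3095 = 2.850 / 0.3095 = 9.208.
n = 9.208² + 3 = 84.79 + 3 = 87.8.
Round up.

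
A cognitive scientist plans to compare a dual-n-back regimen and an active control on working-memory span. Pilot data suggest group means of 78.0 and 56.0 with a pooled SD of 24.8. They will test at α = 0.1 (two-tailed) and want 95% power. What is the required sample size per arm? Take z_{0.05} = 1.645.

n = 28 per group

Cohen's d = |M₁ − M₂| / SD_pooled = |78.0 − 56.0| / 24.8 = 22.0 / 24.8 = 0.887.
For two independent groups with equal n: n = 2·((z_{α/2} + z_β) / d)².
z_{α/2} + z_β = 1.645 + 1.645 = 3.290.
n = 2 × (3.290 / 0.887)² = 2 × 3.709² = 2 × 13.76 = 27.5.
Round up to the next whole participant.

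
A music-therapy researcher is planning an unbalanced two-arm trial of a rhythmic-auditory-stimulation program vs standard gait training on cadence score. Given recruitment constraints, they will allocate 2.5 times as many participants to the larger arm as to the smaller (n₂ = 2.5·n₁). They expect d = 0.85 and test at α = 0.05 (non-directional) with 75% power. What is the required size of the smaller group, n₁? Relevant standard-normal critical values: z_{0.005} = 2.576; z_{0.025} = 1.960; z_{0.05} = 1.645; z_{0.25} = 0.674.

With allocation ratio k = n₂/n₁ = 2.5, Var(x̄₁−x̄₂) = σ²(1/n₁ + 1/(k·n₁)) = σ²·(k+1)/(k·n₁).
So n₁ = (1 + 1/k)·((z_{α/2} + z_β)/d)² = 1.400 × (2.634/0.85)².
n₁ = 1.400 × 9.60 = 13.4.
Round up: n₁ = 14, giving n₂ = 2.5 × 14 = 35.

n₁ = 14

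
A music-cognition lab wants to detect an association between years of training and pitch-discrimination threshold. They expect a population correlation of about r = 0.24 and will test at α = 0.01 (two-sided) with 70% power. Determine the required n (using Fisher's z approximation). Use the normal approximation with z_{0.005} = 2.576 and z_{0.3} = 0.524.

Fisher's z: C = ½·ln((1+r)/(1−r)) = ½·ln(1.6316) = 0.2448.
n = ((z_{α/2} + z_β)/C)² + 3.
(2.576 + 0.524) / 0.2448 = 3.100 / 0.2448 = 12.663.
n = 12.663² + 3 = 160.36 + 3 = 163.4.
Round up.

n = 164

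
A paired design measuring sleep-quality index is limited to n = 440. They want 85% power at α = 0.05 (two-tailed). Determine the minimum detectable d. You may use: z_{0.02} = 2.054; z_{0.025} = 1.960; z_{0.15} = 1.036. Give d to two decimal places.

d_min ≈ 0.14

For a single sample (or paired design) of n = 440: d_min = (z_{α/2} + z_β)/√n.
z-sum = 1.960 + 1.036 = 2.996.
d_min = 2.996 / √440 = 2.996 / 20.976 = 0.143.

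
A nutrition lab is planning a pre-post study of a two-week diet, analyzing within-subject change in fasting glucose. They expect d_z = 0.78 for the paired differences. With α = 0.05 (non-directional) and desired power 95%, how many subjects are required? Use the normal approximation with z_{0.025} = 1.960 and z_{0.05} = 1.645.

For a paired (one-sample on differences) test: n = ((z_{α/2} + z_β) / d)².
z_{α/2} + z_β = 1.960 + 1.645 = 3.605.
n = (3.605 / 0.78)² = 4.622² = 21.36.
Round up.

n = 22 pairs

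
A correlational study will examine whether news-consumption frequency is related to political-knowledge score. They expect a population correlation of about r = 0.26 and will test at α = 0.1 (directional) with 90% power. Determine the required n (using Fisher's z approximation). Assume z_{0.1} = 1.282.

n = 96

Fisher's z: C = ½·ln((1+r)/(1−r)) = ½·ln(1.7027) = 0.2661.
n = ((z_{α} + z_β)/C)² + 3.
(1.282 + 1.282) / 0.2661 = 2.564 / 0.2661 = 9.635.
n = 9.635² + 3 = 92.84 + 3 = 95.8.
Round up.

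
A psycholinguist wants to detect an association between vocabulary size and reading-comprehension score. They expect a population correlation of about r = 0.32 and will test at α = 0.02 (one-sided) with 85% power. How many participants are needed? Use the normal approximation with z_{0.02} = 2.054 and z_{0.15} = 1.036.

Fisher's z: C = ½·ln((1+r)/(1−r)) = ½·ln(1.9412) = 0.3316.
n = ((z_{α} + z_β)/C)² + 3.
(2.054 + 1.036) / 0.3316 = 3.090 / 0.3316 = 9.318.
n = 9.318² + 3 = 86.83 + 3 = 89.8.
Round up.

n = 90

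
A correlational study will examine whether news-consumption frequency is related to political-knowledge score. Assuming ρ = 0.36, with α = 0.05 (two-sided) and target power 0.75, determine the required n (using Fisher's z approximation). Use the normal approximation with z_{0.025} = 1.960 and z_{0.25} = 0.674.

Fisher's z: C = ½·ln((1+r)/(1−r)) = ½·ln(2.1250) = 0.3769.
n = ((z_{α/2} + z_β)/C)² + 3.
(1.960 + 0.674) / 0.3769 = 2.634 / 0.3769 = 6.989.
n = 6.989² + 3 = 48.84 + 3 = 51.8.
Round up.

n = 52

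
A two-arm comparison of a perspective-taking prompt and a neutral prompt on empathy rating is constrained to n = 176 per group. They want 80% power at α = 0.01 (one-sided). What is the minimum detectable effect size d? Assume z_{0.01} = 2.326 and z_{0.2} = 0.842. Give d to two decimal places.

For two independent groups of n = 176 each: d_min = (z_{α} + z_β)·√(2/n).
z-sum = 2.326 + 0.842 = 3.168.
d_min = 3.168 × √(2/176) = 3.168 × 0.1066 = 0.338.

d_min ≈ 0.34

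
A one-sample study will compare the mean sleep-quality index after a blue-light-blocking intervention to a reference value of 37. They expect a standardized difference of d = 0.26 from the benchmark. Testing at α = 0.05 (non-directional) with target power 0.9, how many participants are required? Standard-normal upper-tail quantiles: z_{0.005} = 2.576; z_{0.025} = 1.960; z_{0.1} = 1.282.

n = 156

For a one-sample test: n = ((z_{α/2} + z_β) / d)².
z_{α/2} + z_β = 1.960 + 1.282 = 3.242.
n = (3.242 / 0.26)² = 12.469² = 155.48.
Round up.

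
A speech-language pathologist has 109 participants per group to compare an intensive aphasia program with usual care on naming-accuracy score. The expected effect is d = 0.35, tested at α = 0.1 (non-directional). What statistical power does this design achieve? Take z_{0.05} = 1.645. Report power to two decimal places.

power ≈ 0.83

For two equal groups, power = Φ(d·√(n/2) − z_{α/2}).
d·√(n/2) = 0.35 × √(109/2) = 0.35 × 7.382 = 2.584.
z_β = 2.584 − 1.645 = 0.939.
Power = Φ(0.939) = 0.826.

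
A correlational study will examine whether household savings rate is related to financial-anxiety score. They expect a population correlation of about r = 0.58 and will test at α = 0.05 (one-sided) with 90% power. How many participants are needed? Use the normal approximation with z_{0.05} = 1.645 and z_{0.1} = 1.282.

Fisher's z: C = ½·ln((1+r)/(1−r)) = ½·ln(3.7619) = 0.6625.
n = ((z_{α} + z_β)/C)² + 3.
(1.645 + 1.282) / 0.6625 = 2.927 / 0.6625 = 4.418.
n = 4.418² + 3 = 19.52 + 3 = 22.5.
Round up.

n = 23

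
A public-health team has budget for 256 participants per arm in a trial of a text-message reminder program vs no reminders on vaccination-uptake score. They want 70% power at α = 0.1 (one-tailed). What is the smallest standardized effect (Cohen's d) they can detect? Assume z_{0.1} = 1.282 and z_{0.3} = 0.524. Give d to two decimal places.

For two independent groups of n = 256 each: d_min = (z_{α} + z_β)·√(2/n).
z-sum = 1.282 + 0.524 = 1.806.
d_min = 1.806 × √(2/256) = 1.806 × 0.0884 = 0.160.

d_min ≈ 0.16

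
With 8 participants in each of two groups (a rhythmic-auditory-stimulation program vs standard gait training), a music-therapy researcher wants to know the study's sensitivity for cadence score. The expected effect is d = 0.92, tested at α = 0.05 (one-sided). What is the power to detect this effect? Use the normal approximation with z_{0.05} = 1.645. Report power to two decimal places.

For two equal groups, power = Φ(d·√(n/2) − z_{α}).
d·√(n/2) = 0.92 × √(8/2) = 0.92 × 2.000 = 1.840.
z_β = 1.840 − 1.645 = 0.195.
Power = Φ(0.195) = 0.577.

power ≈ 0.58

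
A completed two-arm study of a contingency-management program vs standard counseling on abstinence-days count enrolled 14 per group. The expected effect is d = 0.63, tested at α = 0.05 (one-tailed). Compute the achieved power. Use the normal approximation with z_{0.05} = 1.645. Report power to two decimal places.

For two equal groups, power = Φ(d·√(n/2) − z_{α}).
d·√(n/2) = 0.63 × √(14/2) = 0.63 × 2.646 = 1.667.
z_β = 1.667 − 1.645 = 0.022.
Power = Φ(0.022) = 0.509.

power ≈ 0.51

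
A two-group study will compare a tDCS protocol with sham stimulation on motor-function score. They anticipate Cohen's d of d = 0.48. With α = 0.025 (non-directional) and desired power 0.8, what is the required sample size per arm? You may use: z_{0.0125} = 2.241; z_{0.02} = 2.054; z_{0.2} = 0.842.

For two independent groups with equal n: n = 2·((z_{α/2} + z_β) / d)².
z_{α/2} + z_β = 2.241 + 0.842 = 3.083.
n = 2 × (3.083 / 0.48)² = 2 × 6.423² = 2 × 41.25 = 82.5.
Round up to the next whole participant.

n = 83 per group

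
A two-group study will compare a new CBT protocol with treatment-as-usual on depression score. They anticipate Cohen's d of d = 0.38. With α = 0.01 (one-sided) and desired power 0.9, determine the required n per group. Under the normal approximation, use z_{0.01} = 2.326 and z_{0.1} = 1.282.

For two independent groups with equal n: n = 2·((z_{α} + z_β) / d)².
z_{α} + z_β = 2.326 + 1.282 = 3.608.
n = 2 × (3.608 / 0.38)² = 2 × 9.495² = 2 × 90.15 = 180.3.
Round up to the next whole participant.

n = 181 per group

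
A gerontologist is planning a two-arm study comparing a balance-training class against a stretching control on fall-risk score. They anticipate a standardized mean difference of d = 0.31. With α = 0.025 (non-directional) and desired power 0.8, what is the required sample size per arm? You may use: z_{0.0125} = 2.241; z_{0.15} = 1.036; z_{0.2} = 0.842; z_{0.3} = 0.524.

n = 198 per group

For two independent groups with equal n: n = 2·((z_{α/2} + z_β) / d)².
z_{α/2} + z_β = 2.241 + 0.842 = 3.083.
n = 2 × (3.083 / 0.31)² = 2 × 9.945² = 2 × 98.91 = 197.8.
Round up to the next whole participant.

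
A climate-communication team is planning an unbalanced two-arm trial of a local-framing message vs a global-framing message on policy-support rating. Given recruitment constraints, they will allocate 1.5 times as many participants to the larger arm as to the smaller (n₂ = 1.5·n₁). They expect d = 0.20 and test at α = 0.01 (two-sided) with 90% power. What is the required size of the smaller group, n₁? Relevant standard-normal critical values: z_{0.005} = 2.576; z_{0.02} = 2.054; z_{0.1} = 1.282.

n₁ = 621

With allocation ratio k = n₂/n₁ = 1.5, Var(x̄₁−x̄₂) = σ²(1/n₁ + 1/(k·n₁)) = σ²·(k+1)/(k·n₁).
So n₁ = (1 + 1/k)·((z_{α/2} + z_β)/d)² = 1.667 × (3.858/0.20)².
n₁ = 1.667 × 372.10 = 620.2.
Round up: n₁ = 621, giving n₂ = ⌈1.5 × 621⌉ = ⌈931.5⌉ = 932.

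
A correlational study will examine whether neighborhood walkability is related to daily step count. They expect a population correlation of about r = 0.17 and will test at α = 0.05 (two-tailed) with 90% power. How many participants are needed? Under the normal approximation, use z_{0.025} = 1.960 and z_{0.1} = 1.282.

Fisher's z: C = ½·ln((1+r)/(1−r)) = ½·ln(1.4096) = 0.1717.
n = ((z_{α/2} + z_β)/C)² + 3.
(1.960 + 1.282) / 0.1717 = 3.242 / 0.1717 = 18.882.
n = 18.882² + 3 = 356.52 + 3 = 359.5.
Round up.

n = 360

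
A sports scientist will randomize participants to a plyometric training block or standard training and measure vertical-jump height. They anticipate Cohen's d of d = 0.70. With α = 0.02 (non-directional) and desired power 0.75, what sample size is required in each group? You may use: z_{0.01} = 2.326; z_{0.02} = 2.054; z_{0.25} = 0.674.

n = 37 per group

For two independent groups with equal n: n = 2·((z_{α/2} + z_β) / d)².
z_{α/2} + z_β = 2.326 + 0.674 = 3.000.
n = 2 × (3.000 / 0.70)² = 2 × 4.286² = 2 × 18.37 = 36.7.
Round up to the next whole participant.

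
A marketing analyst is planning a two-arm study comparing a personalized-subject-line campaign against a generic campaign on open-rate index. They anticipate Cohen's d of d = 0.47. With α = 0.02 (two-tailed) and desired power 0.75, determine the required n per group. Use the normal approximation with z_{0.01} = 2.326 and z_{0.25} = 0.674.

For two independent groups with equal n: n = 2·((z_{α/2} + z_β) / d)².
z_{α/2} + z_β = 2.326 + 0.674 = 3.000.
n = 2 × (3.000 / 0.47)² = 2 × 6.383² = 2 × 40.74 = 81.5.
Round up to the next whole participant.

n = 82 per group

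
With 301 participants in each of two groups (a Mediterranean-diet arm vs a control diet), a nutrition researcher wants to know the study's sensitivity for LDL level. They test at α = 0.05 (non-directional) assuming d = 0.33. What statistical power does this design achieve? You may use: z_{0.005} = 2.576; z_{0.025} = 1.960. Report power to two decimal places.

power ≈ 0.98

For two equal groups, power = Φ(d·√(n/2) − z_{α/2}).
d·√(n/2) = 0.33 × √(301/2) = 0.33 × 12.268 = 4.048.
z_β = 4.048 − 1.960 = 2.088.
Power = Φ(2.088) = 0.982.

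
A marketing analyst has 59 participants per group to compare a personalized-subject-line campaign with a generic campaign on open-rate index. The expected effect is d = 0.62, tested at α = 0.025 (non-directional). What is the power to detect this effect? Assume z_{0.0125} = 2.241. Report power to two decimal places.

power ≈ 0.87

For two equal groups, power = Φ(d·√(n/2) − z_{α/2}).
d·√(n/2) = 0.62 × √(59/2) = 0.62 × 5.431 = 3.367.
z_β = 3.367 − 2.241 = 1.126.
Power = Φ(1.126) = 0.870.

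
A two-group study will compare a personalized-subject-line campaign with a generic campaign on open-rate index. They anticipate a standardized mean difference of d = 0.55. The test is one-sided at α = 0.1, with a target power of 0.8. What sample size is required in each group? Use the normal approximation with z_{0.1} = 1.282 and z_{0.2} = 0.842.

For two independent groups with equal n: n = 2·((z_{α} + z_β) / d)².
z_{α} + z_β = 1.282 + 0.842 = 2.124.
n = 2 × (2.124 / 0.55)² = 2 × 3.862² = 2 × 14.91 = 29.8.
Round up to the next whole participant.

n = 30 per group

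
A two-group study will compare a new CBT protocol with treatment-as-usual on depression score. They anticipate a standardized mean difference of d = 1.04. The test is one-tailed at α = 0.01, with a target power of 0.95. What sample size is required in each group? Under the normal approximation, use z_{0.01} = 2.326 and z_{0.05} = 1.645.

n = 30 per group

For two independent groups with equal n: n = 2·((z_{α} + z_β) / d)².
z_{α} + z_β = 2.326 + 1.645 = 3.971.
n = 2 × (3.971 / 1.04)² = 2 × 3.818² = 2 × 14.58 = 29.2.
Round up to the next whole participant.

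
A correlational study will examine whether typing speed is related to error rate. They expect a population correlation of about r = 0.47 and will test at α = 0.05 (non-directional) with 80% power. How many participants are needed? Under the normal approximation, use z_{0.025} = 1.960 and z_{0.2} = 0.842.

Fisher's z: C = ½·ln((1+r)/(1−r)) = ½·ln(2.7736) = 0.5101.
n = ((z_{α/2} + z_β)/C)² + 3.
(1.960 + 0.842) / 0.5101 = 2.802 / 0.5101 = 5.493.
n = 5.493² + 3 = 30.17 + 3 = 33.2.
Round up.

n = 34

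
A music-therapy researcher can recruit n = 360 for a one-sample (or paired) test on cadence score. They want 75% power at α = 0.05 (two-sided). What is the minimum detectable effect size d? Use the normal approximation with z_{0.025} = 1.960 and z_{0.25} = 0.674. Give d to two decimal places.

For a single sample (or paired design) of n = 360: d_min = (z_{α/2} + z_β)/√n.
z-sum = 1.960 + 0.674 = 2.634.
d_min = 2.634 / √360 = 2.634 / 18.974 = 0.139.

d_min ≈ 0.14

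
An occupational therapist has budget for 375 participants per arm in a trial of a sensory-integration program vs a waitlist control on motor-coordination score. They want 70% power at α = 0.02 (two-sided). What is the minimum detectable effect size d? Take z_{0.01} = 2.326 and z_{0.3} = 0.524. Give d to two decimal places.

For two independent groups of n = 375 each: d_min = (z_{α/2} + z_β)·√(2/n).
z-sum = 2.326 + 0.524 = 2.850.
d_min = 2.850 × √(2/375) = 2.850 × 0.0730 = 0.208.

d_min ≈ 0.21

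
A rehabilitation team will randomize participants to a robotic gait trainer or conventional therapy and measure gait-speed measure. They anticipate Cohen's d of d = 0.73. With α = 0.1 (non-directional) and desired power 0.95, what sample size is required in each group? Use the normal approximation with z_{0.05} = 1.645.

For two independent groups with equal n: n = 2·((z_{α/2} + z_β) / d)².
z_{α/2} + z_β = 1.645 + 1.645 = 3.290.
n = 2 × (3.290 / 0.73)² = 2 × 4.507² = 2 × 20.31 = 40.6.
Round up to the next whole participant.

n = 41 per group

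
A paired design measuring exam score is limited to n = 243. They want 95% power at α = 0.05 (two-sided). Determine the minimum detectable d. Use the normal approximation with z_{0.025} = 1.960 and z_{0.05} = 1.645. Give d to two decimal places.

d_min ≈ 0.23

For a single sample (or paired design) of n = 243: d_min = (z_{α/2} + z_β)/√n.
z-sum = 1.960 + 1.645 = 3.605.
d_min = 3.605 / √243 = 3.605 / 15.588 = 0.231.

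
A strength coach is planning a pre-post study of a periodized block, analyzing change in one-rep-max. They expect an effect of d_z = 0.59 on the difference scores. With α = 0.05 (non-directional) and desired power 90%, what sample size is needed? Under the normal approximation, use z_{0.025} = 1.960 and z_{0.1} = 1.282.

For a paired (one-sample on differences) test: n = ((z_{α/2} + z_β) / d)².
z_{α/2} + z_β = 1.960 + 1.282 = 3.242.
n = (3.242 / 0.59)² = 5.495² = 30.19.
Round up.

n = 31 pairs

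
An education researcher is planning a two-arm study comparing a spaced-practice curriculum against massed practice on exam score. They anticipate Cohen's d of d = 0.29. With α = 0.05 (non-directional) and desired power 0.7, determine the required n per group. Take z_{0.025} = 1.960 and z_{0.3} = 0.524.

n = 147 per group

For two independent groups with equal n: n = 2·((z_{α/2} + z_β) / d)².
z_{α/2} + z_β = 1.960 + 0.524 = 2.484.
n = 2 × (2.484 / 0.29)² = 2 × 8.566² = 2 × 73.37 = 146.7.
Round up to the next whole participant.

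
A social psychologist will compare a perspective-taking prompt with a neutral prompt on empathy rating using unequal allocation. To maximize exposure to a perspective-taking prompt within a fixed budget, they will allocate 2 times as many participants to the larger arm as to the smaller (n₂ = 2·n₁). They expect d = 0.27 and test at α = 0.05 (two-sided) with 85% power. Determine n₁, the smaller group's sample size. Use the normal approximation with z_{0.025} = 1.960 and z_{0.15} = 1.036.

With allocation ratio k = n₂/n₁ = 2, Var(x̄₁−x̄₂) = σ²(1/n₁ + 1/(k·n₁)) = σ²·(k+1)/(k·n₁).
So n₁ = (1 + 1/k)·((z_{α/2} + z_β)/d)² = 1.500 × (2.996/0.27)².
n₁ = 1.500 × 123.13 = 184.7.
Round up: n₁ = 185, giving n₂ = 2 × 185 = 370.

n₁ = 185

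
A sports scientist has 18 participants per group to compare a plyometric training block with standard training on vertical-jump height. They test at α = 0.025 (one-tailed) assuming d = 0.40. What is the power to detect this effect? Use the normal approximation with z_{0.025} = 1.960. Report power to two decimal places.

For two equal groups, power = Φ(d·√(n/2) − z_{α}).
d·√(n/2) = 0.40 × √(18/2) = 0.40 × 3.000 = 1.200.
z_β = 1.200 − 1.960 = -0.760.
Power = Φ(-0.760) = 0.224.

power ≈ 0.22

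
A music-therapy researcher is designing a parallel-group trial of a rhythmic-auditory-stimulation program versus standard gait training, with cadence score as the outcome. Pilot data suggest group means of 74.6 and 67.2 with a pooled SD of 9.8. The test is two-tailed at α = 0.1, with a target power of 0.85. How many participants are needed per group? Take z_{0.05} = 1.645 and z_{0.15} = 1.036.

n = 26 per group

Cohen's d = |M₁ − M₂| / SD_pooled = |74.6 − 67.2| / 9.8 = 7.4 / 9.8 = 0.755.
For two independent groups with equal n: n = 2·((z_{α/2} + z_β) / d)².
z_{α/2} + z_β = 1.645 + 1.036 = 2.681.
n = 2 × (2.681 / 0.755)² = 2 × 3.551² = 2 × 12.61 = 25.2.
Round up to the next whole participant.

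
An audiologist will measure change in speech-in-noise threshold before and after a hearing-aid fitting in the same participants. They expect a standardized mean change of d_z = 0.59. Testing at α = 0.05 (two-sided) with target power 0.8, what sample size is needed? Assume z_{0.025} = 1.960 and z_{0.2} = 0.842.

n = 23 pairs

For a paired (one-sample on differences) test: n = ((z_{α/2} + z_β) / d)².
z_{α/2} + z_β = 1.960 + 0.842 = 2.802.
n = (2.802 / 0.59)² = 4.749² = 22.55.
Round up.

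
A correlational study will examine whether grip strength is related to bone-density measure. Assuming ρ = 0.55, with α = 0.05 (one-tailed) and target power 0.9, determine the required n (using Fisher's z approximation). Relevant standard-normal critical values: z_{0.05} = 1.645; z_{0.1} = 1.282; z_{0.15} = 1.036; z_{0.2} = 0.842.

Fisher's z: C = ½·ln((1+r)/(1−r)) = ½·ln(3.4444) = 0.6184.
n = ((z_{α} + z_β)/C)² + 3.
(1.645 + 1.282) / 0.6184 = 2.927 / 0.6184 = 4.733.
n = 4.733² + 3 = 22.40 + 3 = 25.4.
Round up.

n = 26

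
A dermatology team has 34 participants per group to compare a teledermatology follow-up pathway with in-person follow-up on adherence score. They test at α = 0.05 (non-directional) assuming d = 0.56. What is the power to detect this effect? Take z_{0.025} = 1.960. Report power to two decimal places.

power ≈ 0.64

For two equal groups, power = Φ(d·√(n/2) − z_{α/2}).
d·√(n/2) = 0.56 × √(34/2) = 0.56 × 4.123 = 2.309.
z_β = 2.309 − 1.960 = 0.349.
Power = Φ(0.349) = 0.636.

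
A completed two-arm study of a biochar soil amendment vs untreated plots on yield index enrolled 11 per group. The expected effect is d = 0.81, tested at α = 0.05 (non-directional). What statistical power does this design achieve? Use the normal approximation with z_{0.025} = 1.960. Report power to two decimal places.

For two equal groups, power = Φ(d·√(n/2) − z_{α/2}).
d·√(n/2) = 0.81 × √(11/2) = 0.81 × 2.345 = 1.900.
z_β = 1.900 − 1.960 = -0.060.
Power = Φ(-0.060) = 0.476.

power ≈ 0.48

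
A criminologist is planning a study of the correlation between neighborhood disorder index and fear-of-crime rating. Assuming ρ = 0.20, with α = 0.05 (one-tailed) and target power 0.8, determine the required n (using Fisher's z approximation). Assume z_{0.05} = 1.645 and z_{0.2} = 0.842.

Fisher's z: C = ½·ln((1+r)/(1−r)) = ½·ln(1.5000) = 0.2027.
n = ((z_{α} + z_β)/C)² + 3.
(1.645 + 0.842) / 0.2027 = 2.487 / 0.2027 = 12.269.
n = 12.269² + 3 = 150.54 + 3 = 153.5.
Round up.

n = 154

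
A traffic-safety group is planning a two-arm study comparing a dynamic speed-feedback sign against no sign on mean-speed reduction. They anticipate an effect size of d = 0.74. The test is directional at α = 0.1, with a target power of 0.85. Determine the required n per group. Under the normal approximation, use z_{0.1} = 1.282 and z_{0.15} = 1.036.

For two independent groups with equal n: n = 2·((z_{α} + z_β) / d)².
z_{α} + z_β = 1.282 + 1.036 = 2.318.
n = 2 × (2.318 / 0.74)² = 2 × 3.132² = 2 × 9.81 = 19.6.
Round up to the next whole participant.

n = 20 per group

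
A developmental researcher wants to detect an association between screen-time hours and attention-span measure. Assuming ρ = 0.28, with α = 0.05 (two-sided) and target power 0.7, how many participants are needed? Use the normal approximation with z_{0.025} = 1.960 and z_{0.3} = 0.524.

n = 78

Fisher's z: C = ½·ln((1+r)/(1−r)) = ½·ln(1.7778) = 0.2877.
n = ((z_{α/2} + z_β)/C)² + 3.
(1.960 + 0.524) / 0.2877 = 2.484 / 0.2877 = 8.634.
n = 8.634² + 3 = 74.55 + 3 = 77.5.
Round up.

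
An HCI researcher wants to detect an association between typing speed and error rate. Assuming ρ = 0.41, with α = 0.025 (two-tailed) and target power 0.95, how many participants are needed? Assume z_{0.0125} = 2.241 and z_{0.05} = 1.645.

Fisher's z: C = ½·ln((1+r)/(1−r)) = ½·ln(2.3898) = 0.4356.
n = ((z_{α/2} + z_β)/C)² + 3.
(2.241 + 1.645) / 0.4356 = 3.886 / 0.4356 = 8.921.
n = 8.921² + 3 = 79.58 + 3 = 82.6.
Round up.

n = 83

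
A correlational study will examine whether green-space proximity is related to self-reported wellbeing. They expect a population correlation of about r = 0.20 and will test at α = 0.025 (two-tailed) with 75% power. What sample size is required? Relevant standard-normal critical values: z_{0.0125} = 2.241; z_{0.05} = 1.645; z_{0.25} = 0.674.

Fisher's z: C = ½·ln((1+r)/(1−r)) = ½·ln(1.5000) = 0.2027.
n = ((z_{α/2} + z_β)/C)² + 3.
(2.241 + 0.674) / 0.2027 = 2.915 / 0.2027 = 14.381.
n = 14.381² + 3 = 206.81 + 3 = 209.8.
Round up.

n = 210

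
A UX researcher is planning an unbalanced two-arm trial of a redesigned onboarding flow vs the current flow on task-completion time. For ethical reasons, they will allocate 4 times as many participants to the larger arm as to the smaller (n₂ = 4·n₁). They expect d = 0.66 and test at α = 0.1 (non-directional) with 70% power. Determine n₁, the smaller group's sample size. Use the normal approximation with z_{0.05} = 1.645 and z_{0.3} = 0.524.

With allocation ratio k = n₂/n₁ = 4, Var(x̄₁−x̄₂) = σ²(1/n₁ + 1/(k·n₁)) = σ²·(k+1)/(k·n₁).
So n₁ = (1 + 1/k)·((z_{α/2} + z_β)/d)² = 1.250 × (2.169/0.66)².
n₁ = 1.250 × 10.80 = 13.5.
Round up: n₁ = 14, giving n₂ = 4 × 14 = 56.

n₁ = 14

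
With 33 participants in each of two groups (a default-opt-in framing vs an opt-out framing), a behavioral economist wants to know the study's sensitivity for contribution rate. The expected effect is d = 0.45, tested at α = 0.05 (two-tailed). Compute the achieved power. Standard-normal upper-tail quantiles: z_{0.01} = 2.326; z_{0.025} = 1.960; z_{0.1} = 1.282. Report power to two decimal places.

power ≈ 0.45

For two equal groups, power = Φ(d·√(n/2) − z_{α/2}).
d·√(n/2) = 0.45 × √(33/2) = 0.45 × 4.062 = 1.828.
z_β = 1.828 − 1.960 = -0.132.
Power = Φ(-0.132) = 0.447.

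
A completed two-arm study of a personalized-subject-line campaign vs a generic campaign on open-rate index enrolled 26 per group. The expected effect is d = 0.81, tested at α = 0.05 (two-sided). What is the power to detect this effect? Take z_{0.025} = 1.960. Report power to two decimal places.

power ≈ 0.83

For two equal groups, power = Φ(d·√(n/2) − z_{α/2}).
d·√(n/2) = 0.81 × √(26/2) = 0.81 × 3.606 = 2.920.
z_β = 2.920 − 1.960 = 0.960.
Power = Φ(0.960) = 0.832.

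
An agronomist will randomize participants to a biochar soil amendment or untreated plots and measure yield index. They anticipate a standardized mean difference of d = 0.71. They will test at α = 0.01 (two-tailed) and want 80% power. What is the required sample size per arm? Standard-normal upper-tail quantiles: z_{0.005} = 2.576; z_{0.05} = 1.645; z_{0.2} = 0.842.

n = 47 per group

For two independent groups with equal n: n = 2·((z_{α/2} + z_β) / d)².
z_{α/2} + z_β = 2.576 + 0.842 = 3.418.
n = 2 × (3.418 / 0.71)² = 2 × 4.814² = 2 × 23.18 = 46.4.
Round up to the next whole participant.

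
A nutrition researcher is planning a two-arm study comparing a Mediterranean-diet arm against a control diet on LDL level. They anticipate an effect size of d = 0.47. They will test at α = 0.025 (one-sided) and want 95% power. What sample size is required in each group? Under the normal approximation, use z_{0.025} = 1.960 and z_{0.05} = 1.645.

For two independent groups with equal n: n = 2·((z_{α} + z_β) / d)².
z_{α} + z_β = 1.960 + 1.645 = 3.605.
n = 2 × (3.605 / 0.47)² = 2 × 7.670² = 2 × 58.83 = 117.7.
Round up to the next whole participant.

n = 118 per group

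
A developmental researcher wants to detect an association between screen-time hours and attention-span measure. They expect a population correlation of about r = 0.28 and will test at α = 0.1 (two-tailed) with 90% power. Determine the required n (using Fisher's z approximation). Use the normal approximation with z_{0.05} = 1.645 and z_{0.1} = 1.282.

n = 107

Fisher's z: C = ½·ln((1+r)/(1−r)) = ½·ln(1.7778) = 0.2877.
n = ((z_{α/2} + z_β)/C)² + 3.
(1.645 + 1.282) / 0.2877 = 2.927 / 0.2877 = 10.174.
n = 10.174² + 3 = 103.51 + 3 = 106.5.
Round up.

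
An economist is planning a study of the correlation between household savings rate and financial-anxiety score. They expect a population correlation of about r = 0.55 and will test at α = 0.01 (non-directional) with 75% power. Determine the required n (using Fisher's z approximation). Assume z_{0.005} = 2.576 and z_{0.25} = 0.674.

n = 31

Fisher's z: C = ½·ln((1+r)/(1−r)) = ½·ln(3.4444) = 0.6184.
n = ((z_{α/2} + z_β)/C)² + 3.
(2.576 + 0.674) / 0.6184 = 3.250 / 0.6184 = 5.255.
n = 5.255² + 3 = 27.62 + 3 = 30.6.
Round up.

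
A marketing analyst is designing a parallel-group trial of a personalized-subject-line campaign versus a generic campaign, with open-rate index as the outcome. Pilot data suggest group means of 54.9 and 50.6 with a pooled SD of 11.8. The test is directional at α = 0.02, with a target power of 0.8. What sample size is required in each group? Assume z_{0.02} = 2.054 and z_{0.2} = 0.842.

n = 127 per group

Cohen's d = |M₁ − M₂| / SD_pooled = |54.9 − 50.6| / 11.8 = 4.3 / 11.8 = 0.364.
For two independent groups with equal n: n = 2·((z_{α} + z_β) / d)².
z_{α} + z_β = 2.054 + 0.842 = 2.896.
n = 2 × (2.896 / 0.364)² = 2 × 7.956² = 2 × 63.30 = 126.6.
Round up to the next whole participant.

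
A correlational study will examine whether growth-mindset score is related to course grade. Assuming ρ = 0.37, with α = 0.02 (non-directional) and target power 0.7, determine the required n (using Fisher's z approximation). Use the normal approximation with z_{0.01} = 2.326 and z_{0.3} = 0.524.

Fisher's z: C = ½·ln((1+r)/(1−r)) = ½·ln(2.1746) = 0.3884.
n = ((z_{α/2} + z_β)/C)² + 3.
(2.326 + 0.524) / 0.3884 = 2.850 / 0.3884 = 7.338.
n = 7.338² + 3 = 53.84 + 3 = 56.8.
Round up.

n = 57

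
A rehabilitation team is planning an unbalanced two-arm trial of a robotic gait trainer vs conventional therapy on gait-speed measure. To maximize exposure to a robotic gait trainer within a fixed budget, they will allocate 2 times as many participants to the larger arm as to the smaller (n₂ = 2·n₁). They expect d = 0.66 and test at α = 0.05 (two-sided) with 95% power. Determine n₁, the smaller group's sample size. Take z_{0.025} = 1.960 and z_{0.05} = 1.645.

With allocation ratio k = n₂/n₁ = 2, Var(x̄₁−x̄₂) = σ²(1/n₁ + 1/(k·n₁)) = σ²·(k+1)/(k·n₁).
So n₁ = (1 + 1/k)·((z_{α/2} + z_β)/d)² = 1.500 × (3.605/0.66)².
n₁ = 1.500 × 29.83 = 44.8.
Round up: n₁ = 45, giving n₂ = 2 × 45 = 90.

n₁ = 45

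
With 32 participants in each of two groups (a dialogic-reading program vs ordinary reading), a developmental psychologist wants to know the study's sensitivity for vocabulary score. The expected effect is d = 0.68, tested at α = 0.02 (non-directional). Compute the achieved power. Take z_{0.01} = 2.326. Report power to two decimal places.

For two equal groups, power = Φ(d·√(n/2) − z_{α/2}).
d·√(n/2) = 0.68 × √(32/2) = 0.68 × 4.000 = 2.720.
z_β = 2.720 − 2.326 = 0.394.
Power = Φ(0.394) = 0.653.

power ≈ 0.65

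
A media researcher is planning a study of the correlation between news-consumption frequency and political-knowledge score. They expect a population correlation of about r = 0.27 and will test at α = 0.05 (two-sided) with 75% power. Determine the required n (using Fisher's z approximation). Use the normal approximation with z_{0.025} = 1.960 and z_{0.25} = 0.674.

Fisher's z: C = ½·ln((1+r)/(1−r)) = ½·ln(1.7397) = 0.2769.
n = ((z_{α/2} + z_β)/C)² + 3.
(1.960 + 0.674) / 0.2769 = 2.634 / 0.2769 = 9.512.
n = 9.512² + 3 = 90.49 + 3 = 93.5.
Round up.

n = 94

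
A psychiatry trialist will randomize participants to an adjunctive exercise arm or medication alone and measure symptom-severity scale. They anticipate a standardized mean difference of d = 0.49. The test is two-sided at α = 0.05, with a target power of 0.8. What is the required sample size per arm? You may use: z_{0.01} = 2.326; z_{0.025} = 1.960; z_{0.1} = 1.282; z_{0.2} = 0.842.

n = 66 per group

For two independent groups with equal n: n = 2·((z_{α/2} + z_β) / d)².
z_{α/2} + z_β = 1.960 + 0.842 = 2.802.
n = 2 × (2.802 / 0.49)² = 2 × 5.718² = 2 × 32.70 = 65.4.
Round up to the next whole participant.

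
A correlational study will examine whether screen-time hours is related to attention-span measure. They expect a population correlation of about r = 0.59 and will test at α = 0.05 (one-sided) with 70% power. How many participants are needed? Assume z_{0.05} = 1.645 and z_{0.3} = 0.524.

Fisher's z: C = ½·ln((1+r)/(1−r)) = ½·ln(3.8780) = 0.6777.
n = ((z_{α} + z_β)/C)² + 3.
(1.645 + 0.524) / 0.6777 = 2.169 / 0.6777 = 3.201.
n = 3.201² + 3 = 10.24 + 3 = 13.2.
Round up.

n = 14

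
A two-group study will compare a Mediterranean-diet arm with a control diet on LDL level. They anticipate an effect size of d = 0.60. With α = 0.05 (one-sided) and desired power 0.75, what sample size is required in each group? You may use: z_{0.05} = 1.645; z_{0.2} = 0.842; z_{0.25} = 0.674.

n = 30 per group

For two independent groups with equal n: n = 2·((z_{α} + z_β) / d)².
z_{α} + z_β = 1.645 + 0.674 = 2.319.
n = 2 × (2.319 / 0.60)² = 2 × 3.865² = 2 × 14.94 = 29.9.
Round up to the next whole participant.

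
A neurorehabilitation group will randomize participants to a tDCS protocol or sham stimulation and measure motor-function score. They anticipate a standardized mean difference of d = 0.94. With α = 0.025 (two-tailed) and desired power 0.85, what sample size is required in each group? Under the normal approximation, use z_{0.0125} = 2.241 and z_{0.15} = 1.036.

n = 25 per group

For two independent groups with equal n: n = 2·((z_{α/2} + z_β) / d)².
z_{α/2} + z_β = 2.241 + 1.036 = 3.277.
n = 2 × (3.277 / 0.94)² = 2 × 3.486² = 2 × 12.15 = 24.3.
Round up to the next whole participant.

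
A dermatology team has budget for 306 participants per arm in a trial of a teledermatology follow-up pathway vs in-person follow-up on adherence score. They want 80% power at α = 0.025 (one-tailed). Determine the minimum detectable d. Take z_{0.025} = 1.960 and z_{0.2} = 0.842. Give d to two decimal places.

For two independent groups of n = 306 each: d_min = (z_{α} + z_β)·√(2/n).
z-sum = 1.960 + 0.842 = 2.802.
d_min = 2.802 × √(2/306) = 2.802 × 0.0808 = 0.227.

d_min ≈ 0.23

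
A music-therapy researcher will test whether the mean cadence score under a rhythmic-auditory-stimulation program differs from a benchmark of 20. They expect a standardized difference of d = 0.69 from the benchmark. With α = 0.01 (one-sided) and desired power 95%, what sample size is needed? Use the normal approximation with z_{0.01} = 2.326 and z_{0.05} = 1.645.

n = 34

For a one-sample test: n = ((z_{α} + z_β) / d)².
z_{α} + z_β = 2.326 + 1.645 = 3.971.
n = (3.971 / 0.69)² = 5.755² = 33.12.
Round up.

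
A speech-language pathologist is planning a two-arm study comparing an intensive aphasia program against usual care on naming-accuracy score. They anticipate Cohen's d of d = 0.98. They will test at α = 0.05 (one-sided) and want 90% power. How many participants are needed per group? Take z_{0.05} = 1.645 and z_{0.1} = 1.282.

For two independent groups with equal n: n = 2·((z_{α} + z_β) / d)².
z_{α} + z_β = 1.645 + 1.282 = 2.927.
n = 2 × (2.927 / 0.98)² = 2 × 2.987² = 2 × 8.92 = 17.8.
Round up to the next whole participant.

n = 18 per group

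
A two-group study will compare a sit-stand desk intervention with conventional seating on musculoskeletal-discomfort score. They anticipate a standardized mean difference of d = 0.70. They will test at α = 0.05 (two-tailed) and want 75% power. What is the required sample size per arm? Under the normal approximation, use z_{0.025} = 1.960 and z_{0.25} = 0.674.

For two independent groups with equal n: n = 2·((z_{α/2} + z_β) / d)².
z_{α/2} + z_β = 1.960 + 0.674 = 2.634.
n = 2 × (2.634 / 0.70)² = 2 × 3.763² = 2 × 14.16 = 28.3.
Round up to the next whole participant.

n = 29 per group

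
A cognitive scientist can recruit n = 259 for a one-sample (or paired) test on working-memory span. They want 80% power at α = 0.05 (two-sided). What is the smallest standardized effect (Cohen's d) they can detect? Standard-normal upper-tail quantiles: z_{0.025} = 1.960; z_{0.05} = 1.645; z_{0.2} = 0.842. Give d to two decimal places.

d_min ≈ 0.17

For a single sample (or paired design) of n = 259: d_min = (z_{α/2} + z_β)/√n.
z-sum = 1.960 + 0.842 = 2.802.
d_min = 2.802 / √259 = 2.802 / 16.093 = 0.174.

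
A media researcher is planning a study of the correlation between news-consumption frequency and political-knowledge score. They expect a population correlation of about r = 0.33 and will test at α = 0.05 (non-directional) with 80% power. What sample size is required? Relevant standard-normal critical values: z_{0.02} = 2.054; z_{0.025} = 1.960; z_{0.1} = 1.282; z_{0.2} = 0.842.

Fisher's z: C = ½·ln((1+r)/(1−r)) = ½·ln(1.9851) = 0.3428.
n = ((z_{α/2} + z_β)/C)² + 3.
(1.960 + 0.842) / 0.3428 = 2.802 / 0.3428 = 8.174.
n = 8.174² + 3 = 66.81 + 3 = 69.8.
Round up.

n = 70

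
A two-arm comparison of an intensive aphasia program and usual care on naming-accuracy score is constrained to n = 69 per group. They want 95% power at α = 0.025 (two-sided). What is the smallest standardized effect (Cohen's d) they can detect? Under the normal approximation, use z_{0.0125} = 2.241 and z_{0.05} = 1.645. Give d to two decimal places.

d_min ≈ 0.66

For two independent groups of n = 69 each: d_min = (z_{α/2} + z_β)·√(2/n).
z-sum = 2.241 + 1.645 = 3.886.
d_min = 3.886 × √(2/69) = 3.886 × 0.1703 = 0.662.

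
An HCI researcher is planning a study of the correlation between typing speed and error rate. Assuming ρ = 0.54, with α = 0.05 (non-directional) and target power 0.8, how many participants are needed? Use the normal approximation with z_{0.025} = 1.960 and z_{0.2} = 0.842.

n = 25

Fisher's z: C = ½·ln((1+r)/(1−r)) = ½·ln(3.3478) = 0.6042.
n = ((z_{α/2} + z_β)/C)² + 3.
(1.960 + 0.842) / 0.6042 = 2.802 / 0.6042 = 4.638.
n = 4.638² + 3 = 21.51 + 3 = 24.5.
Round up.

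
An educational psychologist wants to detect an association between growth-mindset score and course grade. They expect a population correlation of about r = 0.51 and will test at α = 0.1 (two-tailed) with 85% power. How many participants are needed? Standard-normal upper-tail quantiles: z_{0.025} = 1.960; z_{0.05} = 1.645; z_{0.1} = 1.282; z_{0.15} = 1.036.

n = 26

Fisher's z: C = ½·ln((1+r)/(1−r)) = ½·ln(3.0816) = 0.5627.
n = ((z_{α/2} + z_β)/C)² + 3.
(1.645 + 1.036) / 0.5627 = 2.681 / 0.5627 = 4.765.
n = 4.765² + 3 = 22.70 + 3 = 25.7.
Round up.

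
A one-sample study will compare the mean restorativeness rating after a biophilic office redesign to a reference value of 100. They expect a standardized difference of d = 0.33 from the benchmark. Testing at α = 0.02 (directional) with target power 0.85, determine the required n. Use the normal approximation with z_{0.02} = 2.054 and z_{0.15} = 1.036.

n = 88

For a one-sample test: n = ((z_{α} + z_β) / d)².
z_{α} + z_β = 2.054 + 1.036 = 3.090.
n = (3.090 / 0.33)² = 9.364² = 87.68.
Round up.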